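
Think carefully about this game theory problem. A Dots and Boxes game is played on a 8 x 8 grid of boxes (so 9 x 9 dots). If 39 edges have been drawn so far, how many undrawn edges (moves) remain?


Grid: 8 x 8 boxes, i.e. 9 rows and 9 columns of dots.
Horizontal edges: (rows + 1) * cols = 9 * 8 = 72
Vertical edges: rows * (cols + 1) = 8 * 9 = 72
Total edges: 72 + 72 = 144
Edges drawn: 39
Remaining: 144 - 39 = 105

105


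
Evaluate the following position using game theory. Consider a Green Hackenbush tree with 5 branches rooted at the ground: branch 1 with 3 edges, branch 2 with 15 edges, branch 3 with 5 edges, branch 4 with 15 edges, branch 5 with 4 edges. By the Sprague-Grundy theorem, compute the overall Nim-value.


The tree has 5 branches from the ground vertex.
In Green Hackenbush, the Nim-value of a simple path of length k is k.
Branch 1: length 3, Nim-value = 3
Branch 2: length 15, Nim-value = 15
Branch 3: length 5, Nim-value = 5
Branch 4: length 15, Nim-value = 15
Branch 5: length 4, Nim-value = 4
Total Nim-value = XOR of all branch values:
0 XOR 3 = 3
3 XOR 15 = 12
12 XOR 5 = 9
9 XOR 15 = 6
6 XOR 4 = 2
Nim-value of the tree = 2

2


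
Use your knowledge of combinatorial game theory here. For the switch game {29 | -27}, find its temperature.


The game is {29 | -27}, a switch {a | b} with numbers a > b.
Cooling {a | b} by t gives {a - t | b + t}, which stops being hot when a - t = b + t, i.e. at t = (a - b)/2. So the temperature of a switch is (a - b)/2.
Temperature = (Left option - Right option) / 2
= (29 - (-27)) / 2
= 56 / 2
= 28

28


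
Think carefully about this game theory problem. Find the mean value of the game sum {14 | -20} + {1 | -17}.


G1 = {14 | -20}, G2 = {1 | -17}
Each is a switch {a | b} with numbers a > b; its mean value is (a + b)/2, and mean value is additive over game sums: m(G1 + G2) = m(G1) + m(G2).
Mean of G1 = (14 + (-20))/2 = -6/2 = -3
Mean of G2 = (1 + (-17))/2 = -16/2 = -8
Mean of G1 + G2 = -3 + -8 = -11

-11


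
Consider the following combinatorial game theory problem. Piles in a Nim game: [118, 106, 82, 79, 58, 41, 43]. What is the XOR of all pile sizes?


We need the XOR (exclusive or) of all pile sizes.
After XOR-ing pile 1 (size 118): 0 XOR 118 = 118
After XOR-ing pile 2 (size 106): 118 XOR 106 = 28
After XOR-ing pile 3 (size 82): 28 XOR 82 = 78
After XOR-ing pile 4 (size 79): 78 XOR 79 = 1
After XOR-ing pile 5 (size 58): 1 XOR 58 = 59
After XOR-ing pile 6 (size 41): 59 XOR 41 = 18
After XOR-ing pile 7 (size 43): 18 XOR 43 = 57
The Nim-value of this position is 57.

57


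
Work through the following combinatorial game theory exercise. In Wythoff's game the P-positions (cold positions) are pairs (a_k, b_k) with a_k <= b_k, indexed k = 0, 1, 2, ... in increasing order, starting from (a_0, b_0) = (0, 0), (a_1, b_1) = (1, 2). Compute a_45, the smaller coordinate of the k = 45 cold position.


By Wythoff's theorem, a_k = floor(k * phi) and b_k = floor(k * phi^2) = a_k + k, where phi = (1 + sqrt(5))/2 is the golden ratio.
phi = (1 + sqrt(5))/2 = 1.618034
k = 45
k * phi = 45 * 1.618034 = 72.811529
a_45 = floor(k * phi) = 72

72


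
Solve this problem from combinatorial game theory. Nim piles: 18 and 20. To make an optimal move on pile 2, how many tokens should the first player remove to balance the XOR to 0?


Piles: 18 and 20
Current XOR: 18 XOR 20 = 6 (non-zero, so this is an N-position).
To make the XOR zero, we need to find a move that balances the piles.
For pile 2 (size 20): target = 20 XOR 6 = 18
We reduce pile 2 from 20 to 18.
Tokens removed: 20 - 18 = 2
Verification: 18 XOR 18 = 0

2


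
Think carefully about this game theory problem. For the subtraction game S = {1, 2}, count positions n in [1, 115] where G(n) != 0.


Subtraction set S = {1, 2}, so G(n) = n mod 3.
G(n) = 0 when n is a multiple of 3.
Multiples of 3 in [1, 115]: 38
N-positions (nonzero Grundy) = 115 - 38 = 77

77


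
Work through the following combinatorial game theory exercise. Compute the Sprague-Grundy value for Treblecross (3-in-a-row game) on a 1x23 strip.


Treblecross: place X on empty cells; 3-in-a-row wins.
Playing within two cells of an existing X lets the opponent win at once, so sensible play treats the cells i-2..i+2 around each X as dead. The player left with no safe cell loses, so this is a normal-play take-away game on strips of safe cells.
Placing X at cell i (0-indexed) of a strip of k safe cells leaves independent strips of sizes max(0, i-2) and max(0, k-i-3). Hence G(k) = mex{ G(max(0,i-2)) XOR G(max(0,k-i-3)) : 0 <= i < k }, with G(0) = 0.
G(1): splits (0,0):0^0=0 -> mex({0}) = 1
G(2): splits (0,0):0^0=0 -> mex({0}) = 1
G(3): splits (0,0):0^0=0 -> mex({0}) = 1
G(4): splits (0,1):0^1=1 (0,0):0^0=0 -> mex({0, 1}) = 2
G(5): splits (0,2):0^1=1 (0,1):0^1=1 (0,0):0^0=0 -> mex({0, 1}) = 2
G(6) = mex({1}) = 0
G(7) = mex({0, 1, 2}) = 3
G(8) = mex({0, 1, 2}) = 3
G(9) = mex({0, 2}) = 1
G(10) = mex({0, 2, 3}) = 1
G(11) = mex({0, 3}) = 1
G(12) = mex({1, 3}) = 0
G(13) = mex({0, 1, 2, 3}) = 4
G(14) = mex({0, 1, 2}) = 3
G(15) = mex({0, 1, 2}) = 3
G(16) = mex({0, 1, 2, 4}) = 3
G(17) = mex({0, 1, 3, 4}) = 2
G(18) = mex({0, 1, 3, 4}) = 2
G(19) = mex({0, 1, 3, 5}) = 2
G(20) = mex({0, 1, 2, 3, 5}) = 4
G(21) = mex({0, 1, 2, 3, 5}) = 4
G(22) = mex({1, 2, 6}) = 0
G(23) = mex({0, 1, 2, 3, 4, 6}) = 5
Therefore G(23) = 5.

5


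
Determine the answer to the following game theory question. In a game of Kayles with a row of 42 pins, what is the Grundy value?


Kayles: a move removes 1 or 2 adjacent pins from a contiguous row.
Removing pins from a row of k leaves two independent rows (a, b) with a + b = k - 1 (one pin) or a + b = k - 2 (two pins); an end removal gives a = 0.
By Sprague-Grundy, G(k) = mex{ G(a) XOR G(b) } over all these splits. G(0) = 0.
G(1): splits (0,0):0^0=0 -> mex({0}) = 1
G(2): splits (0,1):0^1=1 (0,0):0^0=0 -> mex({0, 1}) = 2
G(3): splits (0,2):0^2=2 (1,1):1^1=0 (0,1):0^1=1 -> mex({0, 1, 2}) = 3
G(4): splits (0,3):0^3=3 (1,2):1^2=3 (0,2):0^2=2 (1,1):1^1=0 -> mex({0, 2, 3}) = 1
G(5): splits (0,4):0^1=1 (1,3):1^3=2 (2,2):2^2=0 (0,3):0^3=3 (1,2):1^2=3 -> mex({0, 1, 2, 3}) = 4
G(6) = mex({0, 1, 2, 4}) = 3
G(7) = mex({0, 1, 3, 4, 5}) = 2
G(8) = mex({0, 2, 3, 5, 6}) = 1
G(9) = mex({0, 1, 2, 3, 6, 7}) = 4
G(10) = mex({0, 1, 3, 4, 5, 7}) = 2
G(11) = mex({0, 1, 2, 3, 4, 5}) = 6
G(12) = mex({0, 1, 2, 3, 5, 6, 7}) = 4
G(13) = mex({0, 2, 3, 4, 6, 7}) = 1
G(14) = mex({0, 1, 4, 5, 6, 7}) = 2
G(15) = mex({0, 1, 2, 3, 4, 5, 6}) = 7
G(16) = mex({0, 2, 3, 5, 6, 7}) = 1
G(17) = mex({0, 1, 2, 3, 5, 6, 7}) = 4
G(18) = mex({0, 1, 2, 4, 5, 6}) = 3
G(19) = mex({0, 1, 3, 4, 5, 7}) = 2
G(20) = mex({0, 2, 3, 4, 5, 6, 7}) = 1
G(21) = mex({0, 1, 2, 3, 5, 6, 7}) = 4
G(22) = mex({0, 1, 2, 3, 4, 5, 7}) = 6
G(23) = mex({0, 1, 2, 3, 4, 5, 6}) = 7
G(24) = mex({0, 1, 2, 3, 5, 6, 7}) = 4
G(25) = mex({0, 2, 3, 4, 6, 7}) = 1
G(26) = mex({0, 1, 3, 4, 5, 6, 7}) = 2
G(27) = mex({0, 1, 2, 3, 4, 5, 6, 7}) = 8
G(28) = mex({0, 1, 2, 3, 4, 6, 7, 8}) = 5
G(29) = mex({0, 1, 2, 3, 5, 6, 7, 8, 9}) = 4
G(30) = mex({0, 1, 2, 3, 4, 5, 6, 9, 10}) = 7
G(31) = mex({0, 1, 3, 4, 5, 7, 10, 11}) = 2
G(32) = mex({0, 2, 3, 4, 5, 6, 7, 9, 11}) = 1
G(33) = mex({0, 1, 2, 3, 4, 5, 6, 7, 9, 12}) = 8
G(34) = mex({0, 1, 2, 3, 4, 5, 7, 8, 11, 12}) = 6
G(35) = mex({0, 1, 2, 3, 4, 5, 6, 8, 9, 10, 11}) = 7
G(36) = mex({0, 1, 2, 3, 5, 6, 7, 9, 10}) = 4
G(37) = mex({0, 2, 3, 4, 6, 7, 9, 10, 11, 12}) = 1
G(38) = mex({0, 1, 3, 4, 5, 6, 7, 9, 10, 11, 12}) = 2
G(39) = mex({0, 1, 2, 4, 5, 6, 7, 9, 10, 12, 14}) = 3
G(40) = mex({0, 2, 3, 4, 6, 7, 11, 12, 14}) = 1
G(41) = mex({0, 1, 2, 3, 5, 6, 7, 9, 10, 11, 12}) = 4
G(42) = mex({0, 1, 2, 3, 4, 5, 6, 9, 10}) = 7
Therefore G(42) = 7.

7


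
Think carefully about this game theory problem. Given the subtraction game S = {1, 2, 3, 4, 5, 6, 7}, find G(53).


The subtraction set is S = {1, 2, 3, 4, 5, 6, 7}.
G(k) = mex{ G(k - s) : s in S, s <= k }. We compute iteratively: G(0) = 0.
G(1) = mex({0}) = 1
G(2) = mex({0, 1}) = 2
G(3) = mex({0, 1, 2}) = 3
G(4) = mex({0, 1, 2, 3}) = 4
G(5) = mex({0, 1, 2, 3, 4}) = 5
G(6) = mex({0, 1, 2, 3, 4, 5}) = 6
G(7) = mex({0, 1, 2, 3, 4, 5, 6}) = 7
G(8) = mex({1, 2, 3, 4, 5, 6, 7}) = 0
G(9) = mex({0, 2, 3, 4, 5, 6, 7}) = 1
G(10) = mex({0, 1, 3, 4, 5, 6, 7}) = 2
G(11) = mex({0, 1, 2, 4, 5, 6, 7}) = 3
G(12) = mex({0, 1, 2, 3, 5, 6, 7}) = 4
G(13) = mex({0, 1, 2, 3, 4, 6, 7}) = 5
G(14) = mex({0, 1, 2, 3, 4, 5, 7}) = 6
Observe that G(8)..G(14) = 0, 1, 2, 3, 4, 5, 6 repeats G(0)..G(6) = 0, 1, 2, 3, 4, 5, 6.
For k >= max(S) = 7, G(k) is determined by the previous 7 values G(k-7)..G(k-1); a window of 7 consecutive values has recurred shifted by 8, so by induction G(k + 8) = G(k) for all k >= 0: the sequence is periodic from the start with period 8.
One period: G(0..7) = 0, 1, 2, 3, 4, 5, 6, 7.
53 mod 8 = 5, so G(53) = G(5) = 5.

5


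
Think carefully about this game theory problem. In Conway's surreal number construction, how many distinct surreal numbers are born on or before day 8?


Day 0: {|} = 0 is born. Count = 1.
Day n: the number of surreal numbers born by day n is 2^(n+1) - 1.
By day 0: 2^1 - 1 = 1
By day 1: 2^2 - 1 = 3
By day 2: 2^3 - 1 = 7
By day 3: 2^4 - 1 = 15
By day 4: 2^5 - 1 = 31
By day 5: 2^6 - 1 = 63
By day 6: 2^7 - 1 = 127
By day 7: 2^8 - 1 = 255
By day 8: 2^9 - 1 = 511
By day 8: 511 surreal numbers.

511


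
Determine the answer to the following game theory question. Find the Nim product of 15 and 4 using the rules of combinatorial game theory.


Nim multiplication is bilinear over XOR: (u XOR v) * w = (u*w) XOR (v*w).
So we split each operand into its bit components and XOR the pairwise Nim products.
15 = 1 + 2 + 4 + 8 (as XOR of powers of 2).
4 = 4 (as XOR of powers of 2).
Using the standard Nim-product table on single bits:
  2*2 = 3,   2*4 = 8,   2*8 = 12,
  4*4 = 6,   4*8 = 11,  8*8 = 13,
and  1*x = x (identity), k*l = l*k (commutative).
Pairwise Nim products:
  1 * 4 = 4
  2 * 4 = 8
  4 * 4 = 6
  8 * 4 = 11
XOR them: 4 XOR 8 XOR 6 XOR 11 = 1.
Result: 15 * 4 = 1 (in Nim).

1


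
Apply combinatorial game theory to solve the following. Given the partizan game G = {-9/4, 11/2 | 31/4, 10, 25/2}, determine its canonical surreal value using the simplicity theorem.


Left options: {-9/4, 11/2}, max = 11/2
Right options: {31/4, 10, 25/2}, min = 31/4
All options are numbers and max(Left) < min(Right), so by the simplicity theorem the value is the simplest (earliest-born) number strictly between 11/2 and 31/4.
Integers 6 through 7 all lie strictly between 11/2 and 31/4.
Among integers, the simplest (lowest birthday = smallest |n|; 0 is born on day 0, +-n on day n) is 6.
No non-integer in the interval can be simpler: if x is a non-integer in the interval, then floor(x) or ceil(x) also lies in the interval (the interval contains an integer), and both are proper prefixes of x's sign expansion, i.e. born earlier. So the game value is 6.
Game value = 6

6


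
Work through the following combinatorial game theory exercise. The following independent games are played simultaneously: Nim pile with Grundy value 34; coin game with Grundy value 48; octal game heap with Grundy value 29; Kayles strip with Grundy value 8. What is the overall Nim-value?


By the Sprague-Grundy theorem, the Grundy value of a sum of games is the XOR of individual Grundy values.
Nim pile: Grundy value = 34. Running XOR: 0 XOR 34 = 34
coin game: Grundy value = 48. Running XOR: 34 XOR 48 = 18
octal game heap: Grundy value = 29. Running XOR: 18 XOR 29 = 15
Kayles strip: Grundy value = 8. Running XOR: 15 XOR 8 = 7
The combined Grundy value is 7.

7


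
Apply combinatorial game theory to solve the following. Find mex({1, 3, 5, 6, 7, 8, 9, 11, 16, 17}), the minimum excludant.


Set = {1, 3, 5, 6, 7, 8, 9, 11, 16, 17}
0 is NOT in the set. This is the mex.
mex = 0

0


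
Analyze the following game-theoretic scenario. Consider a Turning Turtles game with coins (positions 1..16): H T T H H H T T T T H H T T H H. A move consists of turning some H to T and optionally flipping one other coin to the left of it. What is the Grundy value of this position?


Coins: H T T H H H T T T T H H T T H H
Key fact: a single head at position k behaves exactly like a Nim heap of size k (turning it to T and optionally flipping a coin at j < k corresponds to moving the heap from k to j, or to 0), and heads combine as a disjunctive sum (two heads at the same place would cancel, matching j XOR j = 0). So the Nim-value is the XOR of the 1-indexed positions of the heads.
Face-up positions (1-indexed): [1, 4, 5, 6, 11, 12, 15, 16]
XOR 0 with 1: 0 XOR 1 = 1
XOR 1 with 4: 1 XOR 4 = 5
XOR 5 with 5: 5 XOR 5 = 0
XOR 0 with 6: 0 XOR 6 = 6
XOR 6 with 11: 6 XOR 11 = 13
XOR 13 with 12: 13 XOR 12 = 1
XOR 1 with 15: 1 XOR 15 = 14
XOR 14 with 16: 14 XOR 16 = 30
Nim-value = 30

30


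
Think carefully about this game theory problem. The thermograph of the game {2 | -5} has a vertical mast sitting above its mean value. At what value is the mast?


Game = {2 | -5}, a switch {a | b} with numbers a > b.
Its thermograph has left wall a - t and right wall b + t, which meet at t = (a - b)/2, where both equal (a + b)/2. So the mast (mean value) is at (a + b)/2.
Mean = (2 + (-5))/2 = -3/2 = -3/2

-3/2


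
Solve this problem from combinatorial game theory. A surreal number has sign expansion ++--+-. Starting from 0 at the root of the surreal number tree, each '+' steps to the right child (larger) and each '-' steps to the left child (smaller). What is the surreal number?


Sign expansion: ++--+-
Rule: track bounds (lo, hi), initially (-inf, +inf). On '+', the current value becomes lo and we move to the simplest number in (value, hi): value + 1 if hi = +inf, otherwise the midpoint (value + hi)/2. On '-', the current value becomes hi and we move to value - 1 if lo = -inf, otherwise the midpoint (lo + value)/2.
Start at 0.
Step 1: sign = +, move right. Bounds: (0, +inf). Value = 1
Step 2: sign = +, move right. Bounds: (1, +inf). Value = 2
Step 3: sign = -, move left. Bounds: (1, 2). Value = 3/2
Step 4: sign = -, move left. Bounds: (1, 3/2). Value = 5/4
Step 5: sign = +, move right. Bounds: (5/4, 3/2). Value = 11/8
Step 6: sign = -, move left. Bounds: (5/4, 11/8). Value = 21/16
The surreal number with sign expansion ++--+- is 21/16.

21/16


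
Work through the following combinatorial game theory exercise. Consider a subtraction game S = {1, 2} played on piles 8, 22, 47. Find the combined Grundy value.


Subtraction set: {1, 2}
For this subtraction set, G(n) = n mod 3 (period = max + 1 = 3).
Pile 1 (size 8): G(8) = 8 mod 3 = 2
Pile 2 (size 22): G(22) = 22 mod 3 = 1
Pile 3 (size 47): G(47) = 47 mod 3 = 2
Total Grundy value = XOR of all: 2 XOR 1 XOR 2 = 1

1


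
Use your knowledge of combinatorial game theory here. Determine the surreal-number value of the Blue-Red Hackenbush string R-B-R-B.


Edges (from ground): R-B-R-B
By Berlekamp's sign-expansion rule, a Blue-Red Hackenbush stalk has the value of the surreal number whose sign sequence is the edge sequence with B -> + and R -> -.
Sign sequence: -+-+
Trace the sign expansion in the surreal number tree, starting from 0:
Edge 1: R (sign -) -> bounds (-inf, 0), value = -1
Edge 2: B (sign +) -> bounds (-1, 0), value = -1/2
Edge 3: R (sign -) -> bounds (-1, -1/2), value = -3/4
Edge 4: B (sign +) -> bounds (-3/4, -1/2), value = -5/8
Game value = -5/8

-5/8


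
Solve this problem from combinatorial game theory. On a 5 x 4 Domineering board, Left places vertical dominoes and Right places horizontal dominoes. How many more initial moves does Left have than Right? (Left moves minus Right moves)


Board is 5 x 4 (rows x cols).
Left (vertical) placements: (rows-1) * cols = 4 * 4 = 16
Right (horizontal) placements: rows * (cols-1) = 5 * 3 = 15
Advantage = Left - Right = 16 - 15 = 1

1


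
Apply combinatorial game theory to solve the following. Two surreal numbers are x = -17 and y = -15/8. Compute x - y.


x = -17, y = -15/8
Converting to common denominator: 8
x = -136/8, y = -15/8
x - y = -17 - -15/8 = -121/8

-121/8


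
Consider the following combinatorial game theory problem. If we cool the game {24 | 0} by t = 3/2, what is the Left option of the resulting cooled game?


Original game: {24 | 0} (a switch {a | b} with a > b).
Cooling by t (for t below the temperature (a - b)/2 = 12) taxes each move by t: {a | b} cooled by t is {a - t | b + t}.
Cooling amount: t = 3/2
Cooled Left option: 24 - 3/2 = 45/2
Cooled Right option: 0 + 3/2 = 3/2
Cooled game: {45/2 | 3/2}
Left option = 45/2

45/2


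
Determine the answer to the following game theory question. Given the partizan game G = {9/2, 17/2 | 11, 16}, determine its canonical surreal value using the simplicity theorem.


Left options: {9/2, 17/2}, max = 17/2
Right options: {11, 16}, min = 11
All options are numbers and max(Left) < min(Right), so by the simplicity theorem the value is the simplest (earliest-born) number strictly between 17/2 and 11.
Integers 9 through 10 all lie strictly between 17/2 and 11.
Among integers, the simplest (lowest birthday = smallest |n|; 0 is born on day 0, +-n on day n) is 9.
No non-integer in the interval can be simpler: if x is a non-integer in the interval, then floor(x) or ceil(x) also lies in the interval (the interval contains an integer), and both are proper prefixes of x's sign expansion, i.e. born earlier. So the game value is 9.
Game value = 9

9


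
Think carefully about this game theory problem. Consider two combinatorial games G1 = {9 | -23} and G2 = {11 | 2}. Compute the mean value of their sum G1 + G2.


G1 = {9 | -23}, G2 = {11 | 2}
Each is a switch {a | b} with numbers a > b; its mean value is (a + b)/2, and mean value is additive over game sums: m(G1 + G2) = m(G1) + m(G2).
Mean of G1 = (9 + (-23))/2 = -14/2 = -7
Mean of G2 = (11 + (2))/2 = 13/2 = 13/2
Mean of G1 + G2 = -7 + 13/2 = -1/2

-1/2


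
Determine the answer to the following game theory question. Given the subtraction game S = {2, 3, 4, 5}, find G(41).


The subtraction set is S = {2, 3, 4, 5}.
G(k) = mex{ G(k - s) : s in S, s <= k }. We compute iteratively: G(0) = 0.
G(1) = mex({}) = 0
G(2) = mex({0}) = 1
G(3) = mex({0}) = 1
G(4) = mex({0, 1}) = 2
G(5) = mex({0, 1}) = 2
G(6) = mex({0, 1, 2}) = 3
G(7) = mex({1, 2}) = 0
G(8) = mex({1, 2, 3}) = 0
G(9) = mex({0, 2, 3}) = 1
G(10) = mex({0, 2, 3}) = 1
G(11) = mex({0, 1, 3}) = 2
Observe that G(7)..G(11) = 0, 0, 1, 1, 2 repeats G(0)..G(4) = 0, 0, 1, 1, 2.
For k >= max(S) = 5, G(k) is determined by the previous 5 values G(k-5)..G(k-1); a window of 5 consecutive values has recurred shifted by 7, so by induction G(k + 7) = G(k) for all k >= 0: the sequence is periodic from the start with period 7.
One period: G(0..6) = 0, 0, 1, 1, 2, 2, 3.
41 mod 7 = 6, so G(41) = G(6) = 3.

3


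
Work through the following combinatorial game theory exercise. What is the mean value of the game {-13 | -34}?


Game = {-13 | -34}, a switch {a | b} with numbers a > b.
Its thermograph has left wall a - t and right wall b + t, which meet at t = (a - b)/2, where both equal (a + b)/2. So the mast (mean value) is at (a + b)/2.
Mean = (-13 + (-34))/2 = -47/2 = -47/2

-47/2


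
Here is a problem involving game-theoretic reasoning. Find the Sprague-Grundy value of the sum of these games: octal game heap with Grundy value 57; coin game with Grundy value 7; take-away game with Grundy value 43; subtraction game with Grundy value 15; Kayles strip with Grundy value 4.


By the Sprague-Grundy theorem, the Grundy value of a sum of games is the XOR of individual Grundy values.
octal game heap: Grundy value = 57. Running XOR: 0 XOR 57 = 57
coin game: Grundy value = 7. Running XOR: 57 XOR 7 = 62
take-away game: Grundy value = 43. Running XOR: 62 XOR 43 = 21
subtraction game: Grundy value = 15. Running XOR: 21 XOR 15 = 26
Kayles strip: Grundy value = 4. Running XOR: 26 XOR 4 = 30
The combined Grundy value is 30.

30


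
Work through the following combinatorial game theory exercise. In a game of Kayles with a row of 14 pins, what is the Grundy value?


Kayles: a move removes 1 or 2 adjacent pins from a contiguous row.
Removing pins from a row of k leaves two independent rows (a, b) with a + b = k - 1 (one pin) or a + b = k - 2 (two pins); an end removal gives a = 0.
By Sprague-Grundy, G(k) = mex{ G(a) XOR G(b) } over all these splits. G(0) = 0.
G(1): splits (0,0):0^0=0 -> mex({0}) = 1
G(2): splits (0,1):0^1=1 (0,0):0^0=0 -> mex({0, 1}) = 2
G(3): splits (0,2):0^2=2 (1,1):1^1=0 (0,1):0^1=1 -> mex({0, 1, 2}) = 3
G(4): splits (0,3):0^3=3 (1,2):1^2=3 (0,2):0^2=2 (1,1):1^1=0 -> mex({0, 2, 3}) = 1
G(5): splits (0,4):0^1=1 (1,3):1^3=2 (2,2):2^2=0 (0,3):0^3=3 (1,2):1^2=3 -> mex({0, 1, 2, 3}) = 4
G(6) = mex({0, 1, 2, 4}) = 3
G(7) = mex({0, 1, 3, 4, 5}) = 2
G(8) = mex({0, 2, 3, 5, 6}) = 1
G(9) = mex({0, 1, 2, 3, 6, 7}) = 4
G(10) = mex({0, 1, 3, 4, 5, 7}) = 2
G(11) = mex({0, 1, 2, 3, 4, 5}) = 6
G(12) = mex({0, 1, 2, 3, 5, 6, 7}) = 4
G(13) = mex({0, 2, 3, 4, 6, 7}) = 1
G(14) = mex({0, 1, 4, 5, 6, 7}) = 2
Therefore G(14) = 2.

2


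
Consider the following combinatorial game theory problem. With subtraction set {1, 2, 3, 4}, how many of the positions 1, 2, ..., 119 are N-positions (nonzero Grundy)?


Subtraction set S = {1, 2, 3, 4}, so G(n) = n mod 5.
G(n) = 0 when n is a multiple of 5.
Multiples of 5 in [1, 119]: 23
N-positions (nonzero Grundy) = 119 - 23 = 96

96


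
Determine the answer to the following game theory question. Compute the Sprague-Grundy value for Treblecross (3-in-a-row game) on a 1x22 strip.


Treblecross: place X on empty cells; 3-in-a-row wins.
Playing within two cells of an existing X lets the opponent win at once, so sensible play treats the cells i-2..i+2 around each X as dead. The player left with no safe cell loses, so this is a normal-play take-away game on strips of safe cells.
Placing X at cell i (0-indexed) of a strip of k safe cells leaves independent strips of sizes max(0, i-2) and max(0, k-i-3). Hence G(k) = mex{ G(max(0,i-2)) XOR G(max(0,k-i-3)) : 0 <= i < k }, with G(0) = 0.
G(1): splits (0,0):0^0=0 -> mex({0}) = 1
G(2): splits (0,0):0^0=0 -> mex({0}) = 1
G(3): splits (0,0):0^0=0 -> mex({0}) = 1
G(4): splits (0,1):0^1=1 (0,0):0^0=0 -> mex({0, 1}) = 2
G(5): splits (0,2):0^1=1 (0,1):0^1=1 (0,0):0^0=0 -> mex({0, 1}) = 2
G(6) = mex({1}) = 0
G(7) = mex({0, 1, 2}) = 3
G(8) = mex({0, 1, 2}) = 3
G(9) = mex({0, 2}) = 1
G(10) = mex({0, 2, 3}) = 1
G(11) = mex({0, 3}) = 1
G(12) = mex({1, 3}) = 0
G(13) = mex({0, 1, 2, 3}) = 4
G(14) = mex({0, 1, 2}) = 3
G(15) = mex({0, 1, 2}) = 3
G(16) = mex({0, 1, 2, 4}) = 3
G(17) = mex({0, 1, 3, 4}) = 2
G(18) = mex({0, 1, 3, 4}) = 2
G(19) = mex({0, 1, 3, 5}) = 2
G(20) = mex({0, 1, 2, 3, 5}) = 4
G(21) = mex({0, 1, 2, 3, 5}) = 4
G(22) = mex({1, 2, 6}) = 0
Therefore G(22) = 0.

0


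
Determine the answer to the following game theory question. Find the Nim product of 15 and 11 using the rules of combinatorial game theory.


Nim multiplication is bilinear over XOR: (u XOR v) * w = (u*w) XOR (v*w).
So we split each operand into its bit components and XOR the pairwise Nim products.
15 = 1 + 2 + 4 + 8 (as XOR of powers of 2).
11 = 1 + 2 + 8 (as XOR of powers of 2).
Using the standard Nim-product table on single bits:
  2*2 = 3,   2*4 = 8,   2*8 = 12,
  4*4 = 6,   4*8 = 11,  8*8 = 13,
and  1*x = x (identity), k*l = l*k (commutative).
Pairwise Nim products:
  1 * 1 = 1
  1 * 2 = 2
  1 * 8 = 8
  2 * 1 = 2
  2 * 2 = 3
  2 * 8 = 12
  4 * 1 = 4
  4 * 2 = 8
  4 * 8 = 11
  8 * 1 = 8
  8 * 2 = 12
  8 * 8 = 13
XOR them: 1 XOR 2 XOR 8 XOR 2 XOR 3 XOR 12 XOR 4 XOR 8 XOR 11 XOR 8 XOR 12 XOR 13 = 8.
Result: 15 * 11 = 8 (in Nim).

8


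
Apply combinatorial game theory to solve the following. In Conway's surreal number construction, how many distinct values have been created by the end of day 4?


Day 0: {|} = 0 is born. Count = 1.
Day n: the number of surreal numbers born by day n is 2^(n+1) - 1.
By day 0: 2^1 - 1 = 1
By day 1: 2^2 - 1 = 3
By day 2: 2^3 - 1 = 7
By day 3: 2^4 - 1 = 15
By day 4: 2^5 - 1 = 31
By day 4: 31 surreal numbers.

31


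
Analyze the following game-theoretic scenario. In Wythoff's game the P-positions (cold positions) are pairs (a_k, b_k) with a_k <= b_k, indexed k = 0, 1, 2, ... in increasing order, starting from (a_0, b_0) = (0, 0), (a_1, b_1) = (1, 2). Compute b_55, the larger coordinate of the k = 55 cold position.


By Wythoff's theorem, a_k = floor(k * phi) and b_k = floor(k * phi^2) = a_k + k, where phi = (1 + sqrt(5))/2 is the golden ratio.
phi = (1 + sqrt(5))/2 = 1.618034
phi^2 = phi + 1 = 2.618034
k = 55
k * phi^2 = 55 * 2.618034 = 143.991869
b_55 = floor(k * phi^2) = 143 (check: a_55 + k = 88 + 55 = 143)

143


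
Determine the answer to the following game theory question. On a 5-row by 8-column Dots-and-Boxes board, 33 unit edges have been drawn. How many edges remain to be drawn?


Grid: 5 x 8 boxes, i.e. 6 rows and 9 columns of dots.
Horizontal edges: (rows + 1) * cols = 6 * 8 = 48
Vertical edges: rows * (cols + 1) = 5 * 9 = 45
Total edges: 48 + 45 = 93
Edges drawn: 33
Remaining: 93 - 33 = 60

60


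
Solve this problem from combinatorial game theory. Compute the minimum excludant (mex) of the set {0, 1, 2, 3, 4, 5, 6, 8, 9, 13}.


Set = {0, 1, 2, 3, 4, 5, 6, 8, 9, 13}
0 is in the set.
1 is in the set.
2 is in the set.
3 is in the set.
4 is in the set.
5 is in the set.
6 is in the set.
7 is NOT in the set. This is the mex.
mex = 7

7


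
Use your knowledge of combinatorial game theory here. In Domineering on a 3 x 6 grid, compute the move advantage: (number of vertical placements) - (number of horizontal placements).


Board is 3 x 6 (rows x cols).
Left (vertical) placements: (rows-1) * cols = 2 * 6 = 12
Right (horizontal) placements: rows * (cols-1) = 3 * 5 = 15
Advantage = Left - Right = 12 - 15 = -3

-3


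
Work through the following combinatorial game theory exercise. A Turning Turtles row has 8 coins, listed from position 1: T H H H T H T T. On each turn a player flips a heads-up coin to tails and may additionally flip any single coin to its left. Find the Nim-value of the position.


Coins: T H H H T H T T
Key fact: a single head at position k behaves exactly like a Nim heap of size k (turning it to T and optionally flipping a coin at j < k corresponds to moving the heap from k to j, or to 0), and heads combine as a disjunctive sum (two heads at the same place would cancel, matching j XOR j = 0). So the Nim-value is the XOR of the 1-indexed positions of the heads.
Face-up positions (1-indexed): [2, 3, 4, 6]
XOR 0 with 2: 0 XOR 2 = 2
XOR 2 with 3: 2 XOR 3 = 1
XOR 1 with 4: 1 XOR 4 = 5
XOR 5 with 6: 5 XOR 6 = 3
Nim-value = 3

3


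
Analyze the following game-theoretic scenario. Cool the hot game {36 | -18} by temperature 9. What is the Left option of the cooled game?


Original game: {36 | -18} (a switch {a | b} with a > b).
Cooling by t (for t below the temperature (a - b)/2 = 27) taxes each move by t: {a | b} cooled by t is {a - t | b + t}.
Cooling amount: t = 9
Cooled Left option: 36 - 9 = 27
Cooled Right option: -18 + 9 = -9
Cooled game: {27 | -9}
Left option = 27

27


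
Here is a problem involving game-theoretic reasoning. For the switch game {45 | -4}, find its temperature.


The game is {45 | -4}, a switch {a | b} with numbers a > b.
Cooling {a | b} by t gives {a - t | b + t}, which stops being hot when a - t = b + t, i.e. at t = (a - b)/2. So the temperature of a switch is (a - b)/2.
Temperature = (Left option - Right option) / 2
= (45 - (-4)) / 2
= 49 / 2
= 49/2

49/2


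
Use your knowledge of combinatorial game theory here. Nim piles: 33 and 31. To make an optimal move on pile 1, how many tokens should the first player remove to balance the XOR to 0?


Piles: 33 and 31
Current XOR: 33 XOR 31 = 62 (non-zero, so this is an N-position).
To make the XOR zero, we need to find a move that balances the piles.
For pile 1 (size 33): target = 33 XOR 62 = 31
We reduce pile 1 from 33 to 31.
Tokens removed: 33 - 31 = 2
Verification: 31 XOR 31 = 0

2


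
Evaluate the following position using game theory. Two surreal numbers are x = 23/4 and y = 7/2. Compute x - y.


x = 23/4, y = 7/2
Converting to common denominator: 4
x = 23/4, y = 14/4
x - y = 23/4 - 7/2 = 9/4

9/4


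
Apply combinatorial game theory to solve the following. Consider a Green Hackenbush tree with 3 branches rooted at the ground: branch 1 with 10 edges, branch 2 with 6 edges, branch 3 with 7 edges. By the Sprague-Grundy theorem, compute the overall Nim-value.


The tree has 3 branches from the ground vertex.
In Green Hackenbush, the Nim-value of a simple path of length k is k.
Branch 1: length 10, Nim-value = 10
Branch 2: length 6, Nim-value = 6
Branch 3: length 7, Nim-value = 7
Total Nim-value = XOR of all branch values:
0 XOR 10 = 10
10 XOR 6 = 12
12 XOR 7 = 11
Nim-value of the tree = 11

11


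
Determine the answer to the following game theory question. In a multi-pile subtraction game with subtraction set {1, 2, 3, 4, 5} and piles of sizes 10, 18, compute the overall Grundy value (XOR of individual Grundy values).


Subtraction set: {1, 2, 3, 4, 5}
For this subtraction set, G(n) = n mod 6 (period = max + 1 = 6).
Pile 1 (size 10): G(10) = 10 mod 6 = 4
Pile 2 (size 18): G(18) = 18 mod 6 = 0
Total Grundy value = XOR of all: 4 XOR 0 = 4

4


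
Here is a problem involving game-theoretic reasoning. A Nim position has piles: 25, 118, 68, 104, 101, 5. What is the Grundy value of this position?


We need the XOR (exclusive or) of all pile sizes.
After XOR-ing pile 1 (size 25): 0 XOR 25 = 25
After XOR-ing pile 2 (size 118): 25 XOR 118 = 111
After XOR-ing pile 3 (size 68): 111 XOR 68 = 43
After XOR-ing pile 4 (size 104): 43 XOR 104 = 67
After XOR-ing pile 5 (size 101): 67 XOR 101 = 38
After XOR-ing pile 6 (size 5): 38 XOR 5 = 35
The Nim-value of this position is 35.

35


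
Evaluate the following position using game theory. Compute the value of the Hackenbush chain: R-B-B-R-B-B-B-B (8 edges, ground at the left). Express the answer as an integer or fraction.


Edges (from ground): R-B-B-R-B-B-B-B
By Berlekamp's sign-expansion rule, a Blue-Red Hackenbush stalk has the value of the surreal number whose sign sequence is the edge sequence with B -> + and R -> -.
Sign sequence: -++-++++
Trace the sign expansion in the surreal number tree, starting from 0:
Edge 1: R (sign -) -> bounds (-inf, 0), value = -1
Edge 2: B (sign +) -> bounds (-1, 0), value = -1/2
Edge 3: B (sign +) -> bounds (-1/2, 0), value = -1/4
Edge 4: R (sign -) -> bounds (-1/2, -1/4), value = -3/8
Edge 5: B (sign +) -> bounds (-3/8, -1/4), value = -5/16
Edge 6: B (sign +) -> bounds (-5/16, -1/4), value = -9/32
Edge 7: B (sign +) -> bounds (-9/32, -1/4), value = -17/64
Edge 8: B (sign +) -> bounds (-17/64, -1/4), value = -33/128
Game value = -33/128

-33/128


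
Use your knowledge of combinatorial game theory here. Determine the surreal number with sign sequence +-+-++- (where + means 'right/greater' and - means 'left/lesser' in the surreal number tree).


Sign expansion: +-+-++-
Rule: track bounds (lo, hi), initially (-inf, +inf). On '+', the current value becomes lo and we move to the simplest number in (value, hi): value + 1 if hi = +inf, otherwise the midpoint (value + hi)/2. On '-', the current value becomes hi and we move to value - 1 if lo = -inf, otherwise the midpoint (lo + value)/2.
Start at 0.
Step 1: sign = +, move right. Bounds: (0, +inf). Value = 1
Step 2: sign = -, move left. Bounds: (0, 1). Value = 1/2
Step 3: sign = +, move right. Bounds: (1/2, 1). Value = 3/4
Step 4: sign = -, move left. Bounds: (1/2, 3/4). Value = 5/8
Step 5: sign = +, move right. Bounds: (5/8, 3/4). Value = 11/16
Step 6: sign = +, move right. Bounds: (11/16, 3/4). Value = 23/32
Step 7: sign = -, move left. Bounds: (11/16, 23/32). Value = 45/64
The surreal number with sign expansion +-+-++- is 45/64.

45/64


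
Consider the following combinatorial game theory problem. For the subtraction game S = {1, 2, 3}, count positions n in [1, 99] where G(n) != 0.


Subtraction set S = {1, 2, 3}, so G(n) = n mod 4.
G(n) = 0 when n is a multiple of 4.
Multiples of 4 in [1, 99]: 24
N-positions (nonzero Grundy) = 99 - 24 = 75

75


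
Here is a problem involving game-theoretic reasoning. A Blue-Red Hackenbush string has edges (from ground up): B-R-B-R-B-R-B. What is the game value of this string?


Edges (from ground): B-R-B-R-B-R-B
By Berlekamp's sign-expansion rule, a Blue-Red Hackenbush stalk has the value of the surreal number whose sign sequence is the edge sequence with B -> + and R -> -.
Sign sequence: +-+-+-+
Trace the sign expansion in the surreal number tree, starting from 0:
Edge 1: B (sign +) -> bounds (0, +inf), value = 1
Edge 2: R (sign -) -> bounds (0, 1), value = 1/2
Edge 3: B (sign +) -> bounds (1/2, 1), value = 3/4
Edge 4: R (sign -) -> bounds (1/2, 3/4), value = 5/8
Edge 5: B (sign +) -> bounds (5/8, 3/4), value = 11/16
Edge 6: R (sign -) -> bounds (5/8, 11/16), value = 21/32
Edge 7: B (sign +) -> bounds (21/32, 11/16), value = 43/64
Game value = 43/64

43/64


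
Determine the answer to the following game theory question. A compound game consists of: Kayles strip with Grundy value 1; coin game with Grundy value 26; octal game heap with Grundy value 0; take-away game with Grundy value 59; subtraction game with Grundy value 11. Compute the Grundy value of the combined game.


By the Sprague-Grundy theorem, the Grundy value of a sum of games is the XOR of individual Grundy values.
Kayles strip: Grundy value = 1. Running XOR: 0 XOR 1 = 1
coin game: Grundy value = 26. Running XOR: 1 XOR 26 = 27
octal game heap: Grundy value = 0. Running XOR: 27 XOR 0 = 27
take-away game: Grundy value = 59. Running XOR: 27 XOR 59 = 32
subtraction game: Grundy value = 11. Running XOR: 32 XOR 11 = 43
The combined Grundy value is 43.

43


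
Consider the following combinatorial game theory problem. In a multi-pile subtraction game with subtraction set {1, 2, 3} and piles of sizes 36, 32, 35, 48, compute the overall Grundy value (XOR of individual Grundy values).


Subtraction set: {1, 2, 3}
For this subtraction set, G(n) = n mod 4 (period = max + 1 = 4).
Pile 1 (size 36): G(36) = 36 mod 4 = 0
Pile 2 (size 32): G(32) = 32 mod 4 = 0
Pile 3 (size 35): G(35) = 35 mod 4 = 3
Pile 4 (size 48): G(48) = 48 mod 4 = 0
Total Grundy value = XOR of all: 0 XOR 0 XOR 3 XOR 0 = 3

3


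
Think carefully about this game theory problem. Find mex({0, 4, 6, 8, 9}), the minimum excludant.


Set = {0, 4, 6, 8, 9}
0 is in the set.
1 is NOT in the set. This is the mex.
mex = 1

1


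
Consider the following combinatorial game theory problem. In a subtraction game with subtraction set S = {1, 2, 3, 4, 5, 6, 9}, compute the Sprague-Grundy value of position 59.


The subtraction set is S = {1, 2, 3, 4, 5, 6, 9}.
G(k) = mex{ G(k - s) : s in S, s <= k }. We compute iteratively: G(0) = 0.
G(1) = mex({0}) = 1
G(2) = mex({0, 1}) = 2
G(3) = mex({0, 1, 2}) = 3
G(4) = mex({0, 1, 2, 3}) = 4
G(5) = mex({0, 1, 2, 3, 4}) = 5
G(6) = mex({0, 1, 2, 3, 4, 5}) = 6
G(7) = mex({1, 2, 3, 4, 5, 6}) = 0
G(8) = mex({0, 2, 3, 4, 5, 6}) = 1
G(9) = mex({0, 1, 3, 4, 5, 6}) = 2
G(10) = mex({0, 1, 2, 4, 5, 6}) = 3
G(11) = mex({0, 1, 2, 3, 5, 6}) = 4
G(12) = mex({0, 1, 2, 3, 4, 6}) = 5
G(13) = mex({0, 1, 2, 3, 4, 5}) = 6
G(14) = mex({1, 2, 3, 4, 5, 6}) = 0
G(15) = mex({0, 2, 3, 4, 5, 6}) = 1
Observe that G(7)..G(15) = 0, 1, 2, 3, 4, 5, 6, 0, 1 repeats G(0)..G(8) = 0, 1, 2, 3, 4, 5, 6, 0, 1.
For k >= max(S) = 9, G(k) is determined by the previous 9 values G(k-9)..G(k-1); a window of 9 consecutive values has recurred shifted by 7, so by induction G(k + 7) = G(k) for all k >= 0: the sequence is periodic from the start with period 7.
One period: G(0..6) = 0, 1, 2, 3, 4, 5, 6.
59 mod 7 = 3, so G(59) = G(3) = 3.

3


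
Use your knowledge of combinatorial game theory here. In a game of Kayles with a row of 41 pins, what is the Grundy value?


Kayles: a move removes 1 or 2 adjacent pins from a contiguous row.
Removing pins from a row of k leaves two independent rows (a, b) with a + b = k - 1 (one pin) or a + b = k - 2 (two pins); an end removal gives a = 0.
By Sprague-Grundy, G(k) = mex{ G(a) XOR G(b) } over all these splits. G(0) = 0.
G(1): splits (0,0):0^0=0 -> mex({0}) = 1
G(2): splits (0,1):0^1=1 (0,0):0^0=0 -> mex({0, 1}) = 2
G(3): splits (0,2):0^2=2 (1,1):1^1=0 (0,1):0^1=1 -> mex({0, 1, 2}) = 3
G(4): splits (0,3):0^3=3 (1,2):1^2=3 (0,2):0^2=2 (1,1):1^1=0 -> mex({0, 2, 3}) = 1
G(5): splits (0,4):0^1=1 (1,3):1^3=2 (2,2):2^2=0 (0,3):0^3=3 (1,2):1^2=3 -> mex({0, 1, 2, 3}) = 4
G(6) = mex({0, 1, 2, 4}) = 3
G(7) = mex({0, 1, 3, 4, 5}) = 2
G(8) = mex({0, 2, 3, 5, 6}) = 1
G(9) = mex({0, 1, 2, 3, 6, 7}) = 4
G(10) = mex({0, 1, 3, 4, 5, 7}) = 2
G(11) = mex({0, 1, 2, 3, 4, 5}) = 6
G(12) = mex({0, 1, 2, 3, 5, 6, 7}) = 4
G(13) = mex({0, 2, 3, 4, 6, 7}) = 1
G(14) = mex({0, 1, 4, 5, 6, 7}) = 2
G(15) = mex({0, 1, 2, 3, 4, 5, 6}) = 7
G(16) = mex({0, 2, 3, 5, 6, 7}) = 1
G(17) = mex({0, 1, 2, 3, 5, 6, 7}) = 4
G(18) = mex({0, 1, 2, 4, 5, 6}) = 3
G(19) = mex({0, 1, 3, 4, 5, 7}) = 2
G(20) = mex({0, 2, 3, 4, 5, 6, 7}) = 1
G(21) = mex({0, 1, 2, 3, 5, 6, 7}) = 4
G(22) = mex({0, 1, 2, 3, 4, 5, 7}) = 6
G(23) = mex({0, 1, 2, 3, 4, 5, 6}) = 7
G(24) = mex({0, 1, 2, 3, 5, 6, 7}) = 4
G(25) = mex({0, 2, 3, 4, 6, 7}) = 1
G(26) = mex({0, 1, 3, 4, 5, 6, 7}) = 2
G(27) = mex({0, 1, 2, 3, 4, 5, 6, 7}) = 8
G(28) = mex({0, 1, 2, 3, 4, 6, 7, 8}) = 5
G(29) = mex({0, 1, 2, 3, 5, 6, 7, 8, 9}) = 4
G(30) = mex({0, 1, 2, 3, 4, 5, 6, 9, 10}) = 7
G(31) = mex({0, 1, 3, 4, 5, 7, 10, 11}) = 2
G(32) = mex({0, 2, 3, 4, 5, 6, 7, 9, 11}) = 1
G(33) = mex({0, 1, 2, 3, 4, 5, 6, 7, 9, 12}) = 8
G(34) = mex({0, 1, 2, 3, 4, 5, 7, 8, 11, 12}) = 6
G(35) = mex({0, 1, 2, 3, 4, 5, 6, 8, 9, 10, 11}) = 7
G(36) = mex({0, 1, 2, 3, 5, 6, 7, 9, 10}) = 4
G(37) = mex({0, 2, 3, 4, 6, 7, 9, 10, 11, 12}) = 1
G(38) = mex({0, 1, 3, 4, 5, 6, 7, 9, 10, 11, 12}) = 2
G(39) = mex({0, 1, 2, 4, 5, 6, 7, 9, 10, 12, 14}) = 3
G(40) = mex({0, 2, 3, 4, 6, 7, 11, 12, 14}) = 1
G(41) = mex({0, 1, 2, 3, 5, 6, 7, 9, 10, 11, 12}) = 4
Therefore G(41) = 4.

4


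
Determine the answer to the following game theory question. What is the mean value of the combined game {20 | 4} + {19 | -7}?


G1 = {20 | 4}, G2 = {19 | -7}
Each is a switch {a | b} with numbers a > b; its mean value is (a + b)/2, and mean value is additive over game sums: m(G1 + G2) = m(G1) + m(G2).
Mean of G1 = (20 + (4))/2 = 24/2 = 12
Mean of G2 = (19 + (-7))/2 = 12/2 = 6
Mean of G1 + G2 = 12 + 6 = 18

18


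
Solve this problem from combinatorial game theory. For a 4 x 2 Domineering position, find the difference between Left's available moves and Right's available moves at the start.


Board is 4 x 2 (rows x cols).
Left (vertical) placements: (rows-1) * cols = 3 * 2 = 6
Right (horizontal) placements: rows * (cols-1) = 4 * 1 = 4
Advantage = Left - Right = 6 - 4 = 2

2


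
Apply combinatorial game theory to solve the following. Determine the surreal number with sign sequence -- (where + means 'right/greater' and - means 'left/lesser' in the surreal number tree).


Sign expansion: --
Rule: track bounds (lo, hi), initially (-inf, +inf). On '+', the current value becomes lo and we move to the simplest number in (value, hi): value + 1 if hi = +inf, otherwise the midpoint (value + hi)/2. On '-', the current value becomes hi and we move to value - 1 if lo = -inf, otherwise the midpoint (lo + value)/2.
Start at 0.
Step 1: sign = -, move left. Bounds: (-inf, 0). Value = -1
Step 2: sign = -, move left. Bounds: (-inf, -1). Value = -2
The surreal number with sign expansion -- is -2.

-2


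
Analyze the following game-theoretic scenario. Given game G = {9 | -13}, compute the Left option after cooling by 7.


Original game: {9 | -13} (a switch {a | b} with a > b).
Cooling by t (for t below the temperature (a - b)/2 = 11) taxes each move by t: {a | b} cooled by t is {a - t | b + t}.
Cooling amount: t = 7
Cooled Left option: 9 - 7 = 2
Cooled Right option: -13 + 7 = -6
Cooled game: {2 | -6}
Left option = 2

2


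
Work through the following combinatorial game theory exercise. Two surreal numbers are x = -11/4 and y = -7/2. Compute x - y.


x = -11/4, y = -7/2
Converting to common denominator: 4
x = -11/4, y = -14/4
x - y = -11/4 - -7/2 = 3/4

3/4


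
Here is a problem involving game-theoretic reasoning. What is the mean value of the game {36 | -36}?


Game = {36 | -36}, a switch {a | b} with numbers a > b.
Its thermograph has left wall a - t and right wall b + t, which meet at t = (a - b)/2, where both equal (a + b)/2. So the mast (mean value) is at (a + b)/2.
Mean = (36 + (-36))/2 = 0/2 = 0

0
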